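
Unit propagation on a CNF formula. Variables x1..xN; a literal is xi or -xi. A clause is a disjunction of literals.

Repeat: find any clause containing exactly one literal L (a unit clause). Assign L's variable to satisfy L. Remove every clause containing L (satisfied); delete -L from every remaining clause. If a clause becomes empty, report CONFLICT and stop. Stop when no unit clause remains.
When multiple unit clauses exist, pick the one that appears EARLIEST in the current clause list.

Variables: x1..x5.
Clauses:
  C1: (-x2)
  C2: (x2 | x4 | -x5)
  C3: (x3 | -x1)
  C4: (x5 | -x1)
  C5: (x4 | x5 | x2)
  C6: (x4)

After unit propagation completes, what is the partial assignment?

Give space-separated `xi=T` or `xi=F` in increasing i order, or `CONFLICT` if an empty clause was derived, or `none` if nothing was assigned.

unit clause [-2] forces x2=F; simplify:
  drop 2 from [2, 4, -5] -> [4, -5]
  drop 2 from [4, 5, 2] -> [4, 5]
  satisfied 1 clause(s); 5 remain; assigned so far: [2]
unit clause [4] forces x4=T; simplify:
  satisfied 3 clause(s); 2 remain; assigned so far: [2, 4]

Answer: x2=F x4=T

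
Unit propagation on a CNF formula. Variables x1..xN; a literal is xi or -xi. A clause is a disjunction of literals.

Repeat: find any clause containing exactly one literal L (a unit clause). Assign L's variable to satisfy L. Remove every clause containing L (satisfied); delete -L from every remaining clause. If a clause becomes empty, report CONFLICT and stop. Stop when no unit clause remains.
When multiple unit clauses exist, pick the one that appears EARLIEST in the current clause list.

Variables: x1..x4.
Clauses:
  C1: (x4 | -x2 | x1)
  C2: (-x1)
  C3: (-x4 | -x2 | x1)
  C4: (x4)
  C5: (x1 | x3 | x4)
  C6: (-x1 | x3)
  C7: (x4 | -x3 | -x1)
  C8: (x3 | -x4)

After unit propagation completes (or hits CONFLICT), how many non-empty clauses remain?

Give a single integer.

Answer: 0

Derivation:
unit clause [-1] forces x1=F; simplify:
  drop 1 from [4, -2, 1] -> [4, -2]
  drop 1 from [-4, -2, 1] -> [-4, -2]
  drop 1 from [1, 3, 4] -> [3, 4]
  satisfied 3 clause(s); 5 remain; assigned so far: [1]
unit clause [4] forces x4=T; simplify:
  drop -4 from [-4, -2] -> [-2]
  drop -4 from [3, -4] -> [3]
  satisfied 3 clause(s); 2 remain; assigned so far: [1, 4]
unit clause [-2] forces x2=F; simplify:
  satisfied 1 clause(s); 1 remain; assigned so far: [1, 2, 4]
unit clause [3] forces x3=T; simplify:
  satisfied 1 clause(s); 0 remain; assigned so far: [1, 2, 3, 4]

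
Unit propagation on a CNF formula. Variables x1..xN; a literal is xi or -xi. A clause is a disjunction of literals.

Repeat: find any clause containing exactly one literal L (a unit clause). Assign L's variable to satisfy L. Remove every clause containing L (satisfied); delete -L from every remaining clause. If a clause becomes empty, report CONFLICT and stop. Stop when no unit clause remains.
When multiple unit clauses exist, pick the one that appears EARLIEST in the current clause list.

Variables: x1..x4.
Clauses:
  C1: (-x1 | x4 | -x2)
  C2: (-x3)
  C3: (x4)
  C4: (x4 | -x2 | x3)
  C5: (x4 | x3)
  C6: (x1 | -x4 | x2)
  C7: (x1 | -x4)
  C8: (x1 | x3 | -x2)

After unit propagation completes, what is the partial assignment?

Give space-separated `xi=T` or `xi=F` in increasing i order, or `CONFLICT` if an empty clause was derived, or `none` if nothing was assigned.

unit clause [-3] forces x3=F; simplify:
  drop 3 from [4, -2, 3] -> [4, -2]
  drop 3 from [4, 3] -> [4]
  drop 3 from [1, 3, -2] -> [1, -2]
  satisfied 1 clause(s); 7 remain; assigned so far: [3]
unit clause [4] forces x4=T; simplify:
  drop -4 from [1, -4, 2] -> [1, 2]
  drop -4 from [1, -4] -> [1]
  satisfied 4 clause(s); 3 remain; assigned so far: [3, 4]
unit clause [1] forces x1=T; simplify:
  satisfied 3 clause(s); 0 remain; assigned so far: [1, 3, 4]

Answer: x1=T x3=F x4=T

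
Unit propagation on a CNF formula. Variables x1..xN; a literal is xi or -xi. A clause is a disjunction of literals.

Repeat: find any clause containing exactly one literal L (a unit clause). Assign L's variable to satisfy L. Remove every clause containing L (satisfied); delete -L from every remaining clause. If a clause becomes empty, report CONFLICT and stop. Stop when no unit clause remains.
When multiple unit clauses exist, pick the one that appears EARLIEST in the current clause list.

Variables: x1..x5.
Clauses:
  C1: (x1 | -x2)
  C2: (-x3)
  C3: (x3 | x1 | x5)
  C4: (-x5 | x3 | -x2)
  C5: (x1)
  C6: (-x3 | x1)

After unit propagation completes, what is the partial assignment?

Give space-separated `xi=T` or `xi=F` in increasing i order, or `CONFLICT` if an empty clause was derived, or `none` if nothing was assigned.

unit clause [-3] forces x3=F; simplify:
  drop 3 from [3, 1, 5] -> [1, 5]
  drop 3 from [-5, 3, -2] -> [-5, -2]
  satisfied 2 clause(s); 4 remain; assigned so far: [3]
unit clause [1] forces x1=T; simplify:
  satisfied 3 clause(s); 1 remain; assigned so far: [1, 3]

Answer: x1=T x3=F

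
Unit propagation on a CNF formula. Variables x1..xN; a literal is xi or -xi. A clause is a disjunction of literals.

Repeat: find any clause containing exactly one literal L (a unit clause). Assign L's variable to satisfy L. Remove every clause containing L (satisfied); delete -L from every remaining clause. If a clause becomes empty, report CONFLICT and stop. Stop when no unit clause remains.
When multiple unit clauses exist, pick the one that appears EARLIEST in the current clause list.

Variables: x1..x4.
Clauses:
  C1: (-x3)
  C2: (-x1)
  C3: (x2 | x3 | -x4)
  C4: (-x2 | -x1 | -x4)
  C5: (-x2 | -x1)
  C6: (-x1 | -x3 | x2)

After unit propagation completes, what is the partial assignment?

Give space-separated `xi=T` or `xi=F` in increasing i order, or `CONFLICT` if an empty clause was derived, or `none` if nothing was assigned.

Answer: x1=F x3=F

Derivation:
unit clause [-3] forces x3=F; simplify:
  drop 3 from [2, 3, -4] -> [2, -4]
  satisfied 2 clause(s); 4 remain; assigned so far: [3]
unit clause [-1] forces x1=F; simplify:
  satisfied 3 clause(s); 1 remain; assigned so far: [1, 3]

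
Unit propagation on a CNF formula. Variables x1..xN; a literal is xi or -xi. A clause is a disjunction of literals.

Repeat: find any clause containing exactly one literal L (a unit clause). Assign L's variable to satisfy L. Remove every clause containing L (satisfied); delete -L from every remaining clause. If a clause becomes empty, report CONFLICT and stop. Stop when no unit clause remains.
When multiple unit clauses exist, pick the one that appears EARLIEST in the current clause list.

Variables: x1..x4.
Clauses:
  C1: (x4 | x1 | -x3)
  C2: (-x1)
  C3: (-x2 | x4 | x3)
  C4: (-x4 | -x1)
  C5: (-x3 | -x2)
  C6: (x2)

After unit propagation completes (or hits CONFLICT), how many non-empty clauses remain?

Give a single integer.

unit clause [-1] forces x1=F; simplify:
  drop 1 from [4, 1, -3] -> [4, -3]
  satisfied 2 clause(s); 4 remain; assigned so far: [1]
unit clause [2] forces x2=T; simplify:
  drop -2 from [-2, 4, 3] -> [4, 3]
  drop -2 from [-3, -2] -> [-3]
  satisfied 1 clause(s); 3 remain; assigned so far: [1, 2]
unit clause [-3] forces x3=F; simplify:
  drop 3 from [4, 3] -> [4]
  satisfied 2 clause(s); 1 remain; assigned so far: [1, 2, 3]
unit clause [4] forces x4=T; simplify:
  satisfied 1 clause(s); 0 remain; assigned so far: [1, 2, 3, 4]

Answer: 0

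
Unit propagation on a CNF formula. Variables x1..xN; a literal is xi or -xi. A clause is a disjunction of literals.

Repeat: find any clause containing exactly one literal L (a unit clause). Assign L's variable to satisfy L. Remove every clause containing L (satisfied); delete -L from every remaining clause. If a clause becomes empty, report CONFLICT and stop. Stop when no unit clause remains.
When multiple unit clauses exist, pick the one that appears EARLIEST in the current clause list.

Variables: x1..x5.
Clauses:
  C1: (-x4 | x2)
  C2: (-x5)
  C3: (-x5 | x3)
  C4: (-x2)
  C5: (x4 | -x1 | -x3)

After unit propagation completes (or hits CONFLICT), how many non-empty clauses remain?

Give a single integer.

Answer: 1

Derivation:
unit clause [-5] forces x5=F; simplify:
  satisfied 2 clause(s); 3 remain; assigned so far: [5]
unit clause [-2] forces x2=F; simplify:
  drop 2 from [-4, 2] -> [-4]
  satisfied 1 clause(s); 2 remain; assigned so far: [2, 5]
unit clause [-4] forces x4=F; simplify:
  drop 4 from [4, -1, -3] -> [-1, -3]
  satisfied 1 clause(s); 1 remain; assigned so far: [2, 4, 5]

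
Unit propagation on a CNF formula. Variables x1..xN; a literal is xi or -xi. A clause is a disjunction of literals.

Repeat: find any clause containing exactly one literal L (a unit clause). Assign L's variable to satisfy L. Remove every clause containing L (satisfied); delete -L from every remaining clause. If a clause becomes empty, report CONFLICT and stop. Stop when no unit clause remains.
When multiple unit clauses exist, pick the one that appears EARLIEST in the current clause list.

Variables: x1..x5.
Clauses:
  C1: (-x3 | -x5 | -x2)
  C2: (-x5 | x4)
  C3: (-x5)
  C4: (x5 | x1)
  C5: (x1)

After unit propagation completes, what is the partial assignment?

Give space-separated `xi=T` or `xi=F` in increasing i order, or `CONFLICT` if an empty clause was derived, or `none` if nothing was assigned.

unit clause [-5] forces x5=F; simplify:
  drop 5 from [5, 1] -> [1]
  satisfied 3 clause(s); 2 remain; assigned so far: [5]
unit clause [1] forces x1=T; simplify:
  satisfied 2 clause(s); 0 remain; assigned so far: [1, 5]

Answer: x1=T x5=F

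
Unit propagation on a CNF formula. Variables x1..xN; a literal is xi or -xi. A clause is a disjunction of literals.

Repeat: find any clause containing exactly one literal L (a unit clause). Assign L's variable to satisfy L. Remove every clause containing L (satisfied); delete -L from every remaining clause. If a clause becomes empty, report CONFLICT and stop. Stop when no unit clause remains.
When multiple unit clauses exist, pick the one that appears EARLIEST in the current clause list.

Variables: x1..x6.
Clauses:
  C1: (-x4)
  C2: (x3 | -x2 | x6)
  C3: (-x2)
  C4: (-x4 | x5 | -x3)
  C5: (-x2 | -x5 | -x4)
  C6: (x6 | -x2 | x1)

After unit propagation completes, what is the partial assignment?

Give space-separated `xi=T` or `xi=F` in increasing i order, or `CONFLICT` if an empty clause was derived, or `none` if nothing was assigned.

Answer: x2=F x4=F

Derivation:
unit clause [-4] forces x4=F; simplify:
  satisfied 3 clause(s); 3 remain; assigned so far: [4]
unit clause [-2] forces x2=F; simplify:
  satisfied 3 clause(s); 0 remain; assigned so far: [2, 4]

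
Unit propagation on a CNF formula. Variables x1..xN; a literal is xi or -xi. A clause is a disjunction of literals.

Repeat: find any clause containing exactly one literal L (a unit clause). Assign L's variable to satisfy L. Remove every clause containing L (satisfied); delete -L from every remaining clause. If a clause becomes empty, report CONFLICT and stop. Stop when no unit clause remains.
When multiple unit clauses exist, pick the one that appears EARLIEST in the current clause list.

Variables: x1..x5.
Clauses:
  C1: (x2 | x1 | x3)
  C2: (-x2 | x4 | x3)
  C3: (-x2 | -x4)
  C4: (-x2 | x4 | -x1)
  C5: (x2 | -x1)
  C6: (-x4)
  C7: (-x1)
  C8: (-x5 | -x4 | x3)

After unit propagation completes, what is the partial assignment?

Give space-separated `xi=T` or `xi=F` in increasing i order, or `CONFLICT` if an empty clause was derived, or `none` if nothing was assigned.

Answer: x1=F x4=F

Derivation:
unit clause [-4] forces x4=F; simplify:
  drop 4 from [-2, 4, 3] -> [-2, 3]
  drop 4 from [-2, 4, -1] -> [-2, -1]
  satisfied 3 clause(s); 5 remain; assigned so far: [4]
unit clause [-1] forces x1=F; simplify:
  drop 1 from [2, 1, 3] -> [2, 3]
  satisfied 3 clause(s); 2 remain; assigned so far: [1, 4]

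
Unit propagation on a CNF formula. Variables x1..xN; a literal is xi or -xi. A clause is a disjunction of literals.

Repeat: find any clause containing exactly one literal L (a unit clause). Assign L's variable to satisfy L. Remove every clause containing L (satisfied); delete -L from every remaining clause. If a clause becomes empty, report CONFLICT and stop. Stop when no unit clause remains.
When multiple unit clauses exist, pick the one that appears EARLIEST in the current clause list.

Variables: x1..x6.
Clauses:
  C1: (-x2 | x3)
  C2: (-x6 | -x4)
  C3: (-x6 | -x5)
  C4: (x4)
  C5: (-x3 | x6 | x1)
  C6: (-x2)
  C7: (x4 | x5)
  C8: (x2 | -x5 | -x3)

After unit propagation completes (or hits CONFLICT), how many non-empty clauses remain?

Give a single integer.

Answer: 2

Derivation:
unit clause [4] forces x4=T; simplify:
  drop -4 from [-6, -4] -> [-6]
  satisfied 2 clause(s); 6 remain; assigned so far: [4]
unit clause [-6] forces x6=F; simplify:
  drop 6 from [-3, 6, 1] -> [-3, 1]
  satisfied 2 clause(s); 4 remain; assigned so far: [4, 6]
unit clause [-2] forces x2=F; simplify:
  drop 2 from [2, -5, -3] -> [-5, -3]
  satisfied 2 clause(s); 2 remain; assigned so far: [2, 4, 6]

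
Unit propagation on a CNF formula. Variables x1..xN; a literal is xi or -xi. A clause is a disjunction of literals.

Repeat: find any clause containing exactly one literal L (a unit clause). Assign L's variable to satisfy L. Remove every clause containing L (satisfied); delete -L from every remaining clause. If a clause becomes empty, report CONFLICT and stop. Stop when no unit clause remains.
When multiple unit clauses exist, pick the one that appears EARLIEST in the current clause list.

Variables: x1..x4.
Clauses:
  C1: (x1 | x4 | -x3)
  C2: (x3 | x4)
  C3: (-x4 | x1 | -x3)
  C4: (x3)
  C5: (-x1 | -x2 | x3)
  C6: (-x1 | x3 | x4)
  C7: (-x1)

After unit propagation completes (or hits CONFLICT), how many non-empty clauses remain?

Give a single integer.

unit clause [3] forces x3=T; simplify:
  drop -3 from [1, 4, -3] -> [1, 4]
  drop -3 from [-4, 1, -3] -> [-4, 1]
  satisfied 4 clause(s); 3 remain; assigned so far: [3]
unit clause [-1] forces x1=F; simplify:
  drop 1 from [1, 4] -> [4]
  drop 1 from [-4, 1] -> [-4]
  satisfied 1 clause(s); 2 remain; assigned so far: [1, 3]
unit clause [4] forces x4=T; simplify:
  drop -4 from [-4] -> [] (empty!)
  satisfied 1 clause(s); 1 remain; assigned so far: [1, 3, 4]
CONFLICT (empty clause)

Answer: 0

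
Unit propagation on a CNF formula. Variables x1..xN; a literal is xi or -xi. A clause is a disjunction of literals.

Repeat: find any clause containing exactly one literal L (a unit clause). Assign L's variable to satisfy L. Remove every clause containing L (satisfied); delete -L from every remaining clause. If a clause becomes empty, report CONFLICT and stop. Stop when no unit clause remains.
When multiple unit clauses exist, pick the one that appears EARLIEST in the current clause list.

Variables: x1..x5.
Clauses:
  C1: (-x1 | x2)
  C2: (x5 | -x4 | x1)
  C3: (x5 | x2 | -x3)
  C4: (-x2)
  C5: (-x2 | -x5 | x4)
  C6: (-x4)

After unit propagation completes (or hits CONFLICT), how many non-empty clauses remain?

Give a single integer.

Answer: 1

Derivation:
unit clause [-2] forces x2=F; simplify:
  drop 2 from [-1, 2] -> [-1]
  drop 2 from [5, 2, -3] -> [5, -3]
  satisfied 2 clause(s); 4 remain; assigned so far: [2]
unit clause [-1] forces x1=F; simplify:
  drop 1 from [5, -4, 1] -> [5, -4]
  satisfied 1 clause(s); 3 remain; assigned so far: [1, 2]
unit clause [-4] forces x4=F; simplify:
  satisfied 2 clause(s); 1 remain; assigned so far: [1, 2, 4]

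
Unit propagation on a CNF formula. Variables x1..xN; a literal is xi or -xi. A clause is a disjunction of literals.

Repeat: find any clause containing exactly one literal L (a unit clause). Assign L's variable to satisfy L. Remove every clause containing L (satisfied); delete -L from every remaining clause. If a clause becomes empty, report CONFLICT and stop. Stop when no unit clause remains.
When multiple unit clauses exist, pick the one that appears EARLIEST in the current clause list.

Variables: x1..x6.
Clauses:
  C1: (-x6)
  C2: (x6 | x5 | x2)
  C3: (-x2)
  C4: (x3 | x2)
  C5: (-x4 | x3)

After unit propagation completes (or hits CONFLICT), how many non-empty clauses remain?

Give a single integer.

Answer: 0

Derivation:
unit clause [-6] forces x6=F; simplify:
  drop 6 from [6, 5, 2] -> [5, 2]
  satisfied 1 clause(s); 4 remain; assigned so far: [6]
unit clause [-2] forces x2=F; simplify:
  drop 2 from [5, 2] -> [5]
  drop 2 from [3, 2] -> [3]
  satisfied 1 clause(s); 3 remain; assigned so far: [2, 6]
unit clause [5] forces x5=T; simplify:
  satisfied 1 clause(s); 2 remain; assigned so far: [2, 5, 6]
unit clause [3] forces x3=T; simplify:
  satisfied 2 clause(s); 0 remain; assigned so far: [2, 3, 5, 6]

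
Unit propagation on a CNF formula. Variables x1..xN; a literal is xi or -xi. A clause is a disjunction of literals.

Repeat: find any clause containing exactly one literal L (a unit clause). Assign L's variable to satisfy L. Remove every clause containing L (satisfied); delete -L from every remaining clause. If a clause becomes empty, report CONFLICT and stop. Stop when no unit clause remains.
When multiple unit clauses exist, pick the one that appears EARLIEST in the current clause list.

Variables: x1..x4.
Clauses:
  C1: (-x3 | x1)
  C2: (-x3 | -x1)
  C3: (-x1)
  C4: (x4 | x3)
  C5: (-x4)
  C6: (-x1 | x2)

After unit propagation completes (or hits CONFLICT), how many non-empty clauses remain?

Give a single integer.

Answer: 0

Derivation:
unit clause [-1] forces x1=F; simplify:
  drop 1 from [-3, 1] -> [-3]
  satisfied 3 clause(s); 3 remain; assigned so far: [1]
unit clause [-3] forces x3=F; simplify:
  drop 3 from [4, 3] -> [4]
  satisfied 1 clause(s); 2 remain; assigned so far: [1, 3]
unit clause [4] forces x4=T; simplify:
  drop -4 from [-4] -> [] (empty!)
  satisfied 1 clause(s); 1 remain; assigned so far: [1, 3, 4]
CONFLICT (empty clause)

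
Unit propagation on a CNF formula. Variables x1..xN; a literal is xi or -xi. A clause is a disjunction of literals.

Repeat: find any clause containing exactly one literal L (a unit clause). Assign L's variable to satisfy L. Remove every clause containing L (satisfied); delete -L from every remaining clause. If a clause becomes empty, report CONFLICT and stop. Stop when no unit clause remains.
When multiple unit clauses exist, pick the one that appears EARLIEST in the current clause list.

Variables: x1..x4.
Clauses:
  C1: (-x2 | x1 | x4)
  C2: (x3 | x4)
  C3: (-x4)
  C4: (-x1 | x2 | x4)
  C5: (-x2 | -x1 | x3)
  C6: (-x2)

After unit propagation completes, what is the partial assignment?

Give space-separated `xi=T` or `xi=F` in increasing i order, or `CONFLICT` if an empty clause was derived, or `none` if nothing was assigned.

Answer: x1=F x2=F x3=T x4=F

Derivation:
unit clause [-4] forces x4=F; simplify:
  drop 4 from [-2, 1, 4] -> [-2, 1]
  drop 4 from [3, 4] -> [3]
  drop 4 from [-1, 2, 4] -> [-1, 2]
  satisfied 1 clause(s); 5 remain; assigned so far: [4]
unit clause [3] forces x3=T; simplify:
  satisfied 2 clause(s); 3 remain; assigned so far: [3, 4]
unit clause [-2] forces x2=F; simplify:
  drop 2 from [-1, 2] -> [-1]
  satisfied 2 clause(s); 1 remain; assigned so far: [2, 3, 4]
unit clause [-1] forces x1=F; simplify:
  satisfied 1 clause(s); 0 remain; assigned so far: [1, 2, 3, 4]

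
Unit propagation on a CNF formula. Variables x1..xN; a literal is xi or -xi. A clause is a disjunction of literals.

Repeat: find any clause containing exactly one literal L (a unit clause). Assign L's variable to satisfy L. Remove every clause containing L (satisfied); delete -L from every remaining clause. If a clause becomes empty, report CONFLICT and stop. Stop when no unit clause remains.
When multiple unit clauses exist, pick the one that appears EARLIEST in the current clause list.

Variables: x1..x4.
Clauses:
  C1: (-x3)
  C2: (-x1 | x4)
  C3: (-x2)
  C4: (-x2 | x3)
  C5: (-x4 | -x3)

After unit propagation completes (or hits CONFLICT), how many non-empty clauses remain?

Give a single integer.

Answer: 1

Derivation:
unit clause [-3] forces x3=F; simplify:
  drop 3 from [-2, 3] -> [-2]
  satisfied 2 clause(s); 3 remain; assigned so far: [3]
unit clause [-2] forces x2=F; simplify:
  satisfied 2 clause(s); 1 remain; assigned so far: [2, 3]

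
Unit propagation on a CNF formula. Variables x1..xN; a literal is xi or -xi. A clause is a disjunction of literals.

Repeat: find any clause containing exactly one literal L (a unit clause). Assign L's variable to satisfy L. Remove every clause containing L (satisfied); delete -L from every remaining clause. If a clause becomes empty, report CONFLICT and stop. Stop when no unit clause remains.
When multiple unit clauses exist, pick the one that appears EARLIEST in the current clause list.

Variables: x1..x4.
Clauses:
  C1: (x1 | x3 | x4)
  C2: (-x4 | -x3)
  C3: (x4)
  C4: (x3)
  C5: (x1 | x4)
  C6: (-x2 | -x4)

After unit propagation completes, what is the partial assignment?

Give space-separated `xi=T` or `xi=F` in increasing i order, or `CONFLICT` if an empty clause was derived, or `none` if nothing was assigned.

unit clause [4] forces x4=T; simplify:
  drop -4 from [-4, -3] -> [-3]
  drop -4 from [-2, -4] -> [-2]
  satisfied 3 clause(s); 3 remain; assigned so far: [4]
unit clause [-3] forces x3=F; simplify:
  drop 3 from [3] -> [] (empty!)
  satisfied 1 clause(s); 2 remain; assigned so far: [3, 4]
CONFLICT (empty clause)

Answer: CONFLICT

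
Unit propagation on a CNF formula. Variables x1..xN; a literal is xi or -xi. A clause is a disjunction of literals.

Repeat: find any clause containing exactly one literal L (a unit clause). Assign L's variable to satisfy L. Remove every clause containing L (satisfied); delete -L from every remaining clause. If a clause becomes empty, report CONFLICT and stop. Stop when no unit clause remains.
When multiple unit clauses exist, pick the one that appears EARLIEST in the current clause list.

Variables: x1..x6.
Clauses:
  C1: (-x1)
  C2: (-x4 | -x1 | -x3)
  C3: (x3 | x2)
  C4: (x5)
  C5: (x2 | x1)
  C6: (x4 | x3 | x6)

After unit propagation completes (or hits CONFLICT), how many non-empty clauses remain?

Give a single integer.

unit clause [-1] forces x1=F; simplify:
  drop 1 from [2, 1] -> [2]
  satisfied 2 clause(s); 4 remain; assigned so far: [1]
unit clause [5] forces x5=T; simplify:
  satisfied 1 clause(s); 3 remain; assigned so far: [1, 5]
unit clause [2] forces x2=T; simplify:
  satisfied 2 clause(s); 1 remain; assigned so far: [1, 2, 5]

Answer: 1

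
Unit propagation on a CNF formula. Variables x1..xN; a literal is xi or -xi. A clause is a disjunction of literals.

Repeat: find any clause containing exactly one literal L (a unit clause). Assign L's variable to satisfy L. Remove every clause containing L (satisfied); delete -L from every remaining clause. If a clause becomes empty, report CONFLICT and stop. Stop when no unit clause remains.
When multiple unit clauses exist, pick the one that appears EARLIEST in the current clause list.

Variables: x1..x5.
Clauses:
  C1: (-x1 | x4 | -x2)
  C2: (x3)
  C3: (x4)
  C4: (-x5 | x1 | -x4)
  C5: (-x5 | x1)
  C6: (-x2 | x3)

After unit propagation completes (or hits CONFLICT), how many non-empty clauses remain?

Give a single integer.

Answer: 2

Derivation:
unit clause [3] forces x3=T; simplify:
  satisfied 2 clause(s); 4 remain; assigned so far: [3]
unit clause [4] forces x4=T; simplify:
  drop -4 from [-5, 1, -4] -> [-5, 1]
  satisfied 2 clause(s); 2 remain; assigned so far: [3, 4]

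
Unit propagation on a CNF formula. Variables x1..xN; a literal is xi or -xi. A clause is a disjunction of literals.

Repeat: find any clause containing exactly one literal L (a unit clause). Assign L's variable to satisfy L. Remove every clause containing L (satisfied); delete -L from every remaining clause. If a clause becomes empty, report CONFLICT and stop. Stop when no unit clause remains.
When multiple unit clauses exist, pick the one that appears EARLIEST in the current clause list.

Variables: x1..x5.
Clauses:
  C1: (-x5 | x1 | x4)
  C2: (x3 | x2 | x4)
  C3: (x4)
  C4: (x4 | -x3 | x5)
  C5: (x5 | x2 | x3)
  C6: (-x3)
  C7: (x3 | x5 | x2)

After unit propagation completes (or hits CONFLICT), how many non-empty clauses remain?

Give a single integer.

Answer: 2

Derivation:
unit clause [4] forces x4=T; simplify:
  satisfied 4 clause(s); 3 remain; assigned so far: [4]
unit clause [-3] forces x3=F; simplify:
  drop 3 from [5, 2, 3] -> [5, 2]
  drop 3 from [3, 5, 2] -> [5, 2]
  satisfied 1 clause(s); 2 remain; assigned so far: [3, 4]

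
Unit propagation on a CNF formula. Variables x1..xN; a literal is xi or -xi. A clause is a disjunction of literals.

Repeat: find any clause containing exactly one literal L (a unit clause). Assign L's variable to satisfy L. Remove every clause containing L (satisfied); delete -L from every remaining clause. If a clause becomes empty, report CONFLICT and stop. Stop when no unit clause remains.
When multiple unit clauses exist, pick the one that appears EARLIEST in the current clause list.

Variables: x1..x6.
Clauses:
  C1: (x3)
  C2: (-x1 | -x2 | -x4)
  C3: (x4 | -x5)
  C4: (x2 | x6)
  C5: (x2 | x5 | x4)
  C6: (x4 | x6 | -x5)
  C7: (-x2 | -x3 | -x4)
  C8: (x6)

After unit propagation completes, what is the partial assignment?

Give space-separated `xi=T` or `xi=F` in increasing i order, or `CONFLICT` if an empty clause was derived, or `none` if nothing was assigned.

unit clause [3] forces x3=T; simplify:
  drop -3 from [-2, -3, -4] -> [-2, -4]
  satisfied 1 clause(s); 7 remain; assigned so far: [3]
unit clause [6] forces x6=T; simplify:
  satisfied 3 clause(s); 4 remain; assigned so far: [3, 6]

Answer: x3=T x6=T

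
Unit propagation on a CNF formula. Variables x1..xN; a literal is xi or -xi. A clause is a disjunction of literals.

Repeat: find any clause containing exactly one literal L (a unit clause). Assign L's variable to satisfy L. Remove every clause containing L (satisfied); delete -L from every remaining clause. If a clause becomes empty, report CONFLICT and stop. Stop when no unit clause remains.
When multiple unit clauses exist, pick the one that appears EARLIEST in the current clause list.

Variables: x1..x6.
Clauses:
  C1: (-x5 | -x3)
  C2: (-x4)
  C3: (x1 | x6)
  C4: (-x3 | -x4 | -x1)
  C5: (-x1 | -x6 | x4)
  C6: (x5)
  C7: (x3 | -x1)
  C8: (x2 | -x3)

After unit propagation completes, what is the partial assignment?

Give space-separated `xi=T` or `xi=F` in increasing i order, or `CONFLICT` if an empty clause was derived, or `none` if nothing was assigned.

unit clause [-4] forces x4=F; simplify:
  drop 4 from [-1, -6, 4] -> [-1, -6]
  satisfied 2 clause(s); 6 remain; assigned so far: [4]
unit clause [5] forces x5=T; simplify:
  drop -5 from [-5, -3] -> [-3]
  satisfied 1 clause(s); 5 remain; assigned so far: [4, 5]
unit clause [-3] forces x3=F; simplify:
  drop 3 from [3, -1] -> [-1]
  satisfied 2 clause(s); 3 remain; assigned so far: [3, 4, 5]
unit clause [-1] forces x1=F; simplify:
  drop 1 from [1, 6] -> [6]
  satisfied 2 clause(s); 1 remain; assigned so far: [1, 3, 4, 5]
unit clause [6] forces x6=T; simplify:
  satisfied 1 clause(s); 0 remain; assigned so far: [1, 3, 4, 5, 6]

Answer: x1=F x3=F x4=F x5=T x6=T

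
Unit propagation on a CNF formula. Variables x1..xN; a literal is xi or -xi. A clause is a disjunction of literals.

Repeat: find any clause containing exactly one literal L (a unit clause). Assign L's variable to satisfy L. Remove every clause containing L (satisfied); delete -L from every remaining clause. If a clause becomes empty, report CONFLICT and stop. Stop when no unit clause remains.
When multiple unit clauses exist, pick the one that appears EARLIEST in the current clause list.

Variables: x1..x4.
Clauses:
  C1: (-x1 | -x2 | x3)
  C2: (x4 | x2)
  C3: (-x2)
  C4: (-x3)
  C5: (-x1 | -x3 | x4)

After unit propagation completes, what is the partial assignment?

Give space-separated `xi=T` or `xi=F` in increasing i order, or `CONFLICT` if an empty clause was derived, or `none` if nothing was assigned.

unit clause [-2] forces x2=F; simplify:
  drop 2 from [4, 2] -> [4]
  satisfied 2 clause(s); 3 remain; assigned so far: [2]
unit clause [4] forces x4=T; simplify:
  satisfied 2 clause(s); 1 remain; assigned so far: [2, 4]
unit clause [-3] forces x3=F; simplify:
  satisfied 1 clause(s); 0 remain; assigned so far: [2, 3, 4]

Answer: x2=F x3=F x4=T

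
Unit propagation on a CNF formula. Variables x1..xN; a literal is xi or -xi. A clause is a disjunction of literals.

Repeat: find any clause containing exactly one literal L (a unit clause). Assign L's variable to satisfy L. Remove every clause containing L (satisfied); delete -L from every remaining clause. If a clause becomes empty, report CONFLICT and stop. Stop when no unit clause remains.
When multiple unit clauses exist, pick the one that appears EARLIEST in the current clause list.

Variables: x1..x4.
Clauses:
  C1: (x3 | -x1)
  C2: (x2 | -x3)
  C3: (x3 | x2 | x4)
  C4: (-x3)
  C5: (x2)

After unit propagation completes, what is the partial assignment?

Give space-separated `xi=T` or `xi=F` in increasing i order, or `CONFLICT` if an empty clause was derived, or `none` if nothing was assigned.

unit clause [-3] forces x3=F; simplify:
  drop 3 from [3, -1] -> [-1]
  drop 3 from [3, 2, 4] -> [2, 4]
  satisfied 2 clause(s); 3 remain; assigned so far: [3]
unit clause [-1] forces x1=F; simplify:
  satisfied 1 clause(s); 2 remain; assigned so far: [1, 3]
unit clause [2] forces x2=T; simplify:
  satisfied 2 clause(s); 0 remain; assigned so far: [1, 2, 3]

Answer: x1=F x2=T x3=F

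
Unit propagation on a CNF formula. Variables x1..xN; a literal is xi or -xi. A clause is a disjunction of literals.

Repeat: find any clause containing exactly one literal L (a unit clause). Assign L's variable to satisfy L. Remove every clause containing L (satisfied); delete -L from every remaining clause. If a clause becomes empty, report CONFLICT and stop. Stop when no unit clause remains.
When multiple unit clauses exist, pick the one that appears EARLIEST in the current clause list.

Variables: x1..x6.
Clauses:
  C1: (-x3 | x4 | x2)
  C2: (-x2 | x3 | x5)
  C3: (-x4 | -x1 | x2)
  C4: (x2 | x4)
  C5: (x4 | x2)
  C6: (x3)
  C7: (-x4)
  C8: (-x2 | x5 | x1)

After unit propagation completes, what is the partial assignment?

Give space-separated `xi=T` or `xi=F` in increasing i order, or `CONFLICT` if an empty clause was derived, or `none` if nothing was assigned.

Answer: x2=T x3=T x4=F

Derivation:
unit clause [3] forces x3=T; simplify:
  drop -3 from [-3, 4, 2] -> [4, 2]
  satisfied 2 clause(s); 6 remain; assigned so far: [3]
unit clause [-4] forces x4=F; simplify:
  drop 4 from [4, 2] -> [2]
  drop 4 from [2, 4] -> [2]
  drop 4 from [4, 2] -> [2]
  satisfied 2 clause(s); 4 remain; assigned so far: [3, 4]
unit clause [2] forces x2=T; simplify:
  drop -2 from [-2, 5, 1] -> [5, 1]
  satisfied 3 clause(s); 1 remain; assigned so far: [2, 3, 4]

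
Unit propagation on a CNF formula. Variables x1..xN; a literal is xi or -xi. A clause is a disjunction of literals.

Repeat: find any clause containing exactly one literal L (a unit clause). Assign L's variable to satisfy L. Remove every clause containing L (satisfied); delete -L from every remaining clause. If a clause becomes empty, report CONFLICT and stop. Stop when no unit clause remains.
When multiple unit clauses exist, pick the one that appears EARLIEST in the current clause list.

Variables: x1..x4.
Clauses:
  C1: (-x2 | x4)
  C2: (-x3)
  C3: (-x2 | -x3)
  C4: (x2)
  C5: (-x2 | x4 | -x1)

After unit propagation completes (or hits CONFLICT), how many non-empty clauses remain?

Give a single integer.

Answer: 0

Derivation:
unit clause [-3] forces x3=F; simplify:
  satisfied 2 clause(s); 3 remain; assigned so far: [3]
unit clause [2] forces x2=T; simplify:
  drop -2 from [-2, 4] -> [4]
  drop -2 from [-2, 4, -1] -> [4, -1]
  satisfied 1 clause(s); 2 remain; assigned so far: [2, 3]
unit clause [4] forces x4=T; simplify:
  satisfied 2 clause(s); 0 remain; assigned so far: [2, 3, 4]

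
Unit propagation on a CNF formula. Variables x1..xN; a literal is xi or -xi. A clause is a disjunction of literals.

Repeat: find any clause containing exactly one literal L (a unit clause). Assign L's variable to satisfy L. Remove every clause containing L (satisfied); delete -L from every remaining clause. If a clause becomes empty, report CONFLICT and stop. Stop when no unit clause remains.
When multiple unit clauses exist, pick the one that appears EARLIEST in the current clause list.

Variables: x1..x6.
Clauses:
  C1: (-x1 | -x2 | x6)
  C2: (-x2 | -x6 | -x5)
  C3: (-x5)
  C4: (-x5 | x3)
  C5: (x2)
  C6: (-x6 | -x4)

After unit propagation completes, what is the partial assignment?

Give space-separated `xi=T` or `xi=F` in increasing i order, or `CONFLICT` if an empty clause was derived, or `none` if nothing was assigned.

Answer: x2=T x5=F

Derivation:
unit clause [-5] forces x5=F; simplify:
  satisfied 3 clause(s); 3 remain; assigned so far: [5]
unit clause [2] forces x2=T; simplify:
  drop -2 from [-1, -2, 6] -> [-1, 6]
  satisfied 1 clause(s); 2 remain; assigned so far: [2, 5]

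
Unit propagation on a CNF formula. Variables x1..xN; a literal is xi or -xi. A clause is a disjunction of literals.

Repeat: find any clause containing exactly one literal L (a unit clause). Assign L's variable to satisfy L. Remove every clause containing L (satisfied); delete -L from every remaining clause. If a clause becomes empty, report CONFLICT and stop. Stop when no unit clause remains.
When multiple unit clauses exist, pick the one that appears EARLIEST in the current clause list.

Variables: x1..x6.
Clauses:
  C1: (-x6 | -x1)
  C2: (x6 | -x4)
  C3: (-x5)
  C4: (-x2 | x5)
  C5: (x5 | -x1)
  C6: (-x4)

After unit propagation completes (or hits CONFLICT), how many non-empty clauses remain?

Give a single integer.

unit clause [-5] forces x5=F; simplify:
  drop 5 from [-2, 5] -> [-2]
  drop 5 from [5, -1] -> [-1]
  satisfied 1 clause(s); 5 remain; assigned so far: [5]
unit clause [-2] forces x2=F; simplify:
  satisfied 1 clause(s); 4 remain; assigned so far: [2, 5]
unit clause [-1] forces x1=F; simplify:
  satisfied 2 clause(s); 2 remain; assigned so far: [1, 2, 5]
unit clause [-4] forces x4=F; simplify:
  satisfied 2 clause(s); 0 remain; assigned so far: [1, 2, 4, 5]

Answer: 0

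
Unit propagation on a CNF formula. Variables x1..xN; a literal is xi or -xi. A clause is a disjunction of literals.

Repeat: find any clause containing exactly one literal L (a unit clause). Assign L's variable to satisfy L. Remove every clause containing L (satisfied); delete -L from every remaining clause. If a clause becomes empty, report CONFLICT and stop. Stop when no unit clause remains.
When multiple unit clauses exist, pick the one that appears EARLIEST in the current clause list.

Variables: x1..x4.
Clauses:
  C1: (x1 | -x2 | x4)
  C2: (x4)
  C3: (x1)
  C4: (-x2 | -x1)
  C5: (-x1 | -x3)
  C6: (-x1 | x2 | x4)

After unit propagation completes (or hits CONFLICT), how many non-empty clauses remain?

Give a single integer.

Answer: 0

Derivation:
unit clause [4] forces x4=T; simplify:
  satisfied 3 clause(s); 3 remain; assigned so far: [4]
unit clause [1] forces x1=T; simplify:
  drop -1 from [-2, -1] -> [-2]
  drop -1 from [-1, -3] -> [-3]
  satisfied 1 clause(s); 2 remain; assigned so far: [1, 4]
unit clause [-2] forces x2=F; simplify:
  satisfied 1 clause(s); 1 remain; assigned so far: [1, 2, 4]
unit clause [-3] forces x3=F; simplify:
  satisfied 1 clause(s); 0 remain; assigned so far: [1, 2, 3, 4]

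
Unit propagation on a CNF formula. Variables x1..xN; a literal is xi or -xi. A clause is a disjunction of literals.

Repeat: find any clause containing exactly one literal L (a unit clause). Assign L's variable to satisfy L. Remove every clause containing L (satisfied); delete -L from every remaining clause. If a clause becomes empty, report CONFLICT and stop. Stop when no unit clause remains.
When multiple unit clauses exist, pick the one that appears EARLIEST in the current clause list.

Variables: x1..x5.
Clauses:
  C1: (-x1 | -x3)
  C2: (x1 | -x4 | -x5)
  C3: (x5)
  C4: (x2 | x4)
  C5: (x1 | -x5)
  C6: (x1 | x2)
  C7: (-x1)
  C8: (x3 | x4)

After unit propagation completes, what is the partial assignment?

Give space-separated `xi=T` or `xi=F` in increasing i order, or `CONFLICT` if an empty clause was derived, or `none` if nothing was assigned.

unit clause [5] forces x5=T; simplify:
  drop -5 from [1, -4, -5] -> [1, -4]
  drop -5 from [1, -5] -> [1]
  satisfied 1 clause(s); 7 remain; assigned so far: [5]
unit clause [1] forces x1=T; simplify:
  drop -1 from [-1, -3] -> [-3]
  drop -1 from [-1] -> [] (empty!)
  satisfied 3 clause(s); 4 remain; assigned so far: [1, 5]
CONFLICT (empty clause)

Answer: CONFLICT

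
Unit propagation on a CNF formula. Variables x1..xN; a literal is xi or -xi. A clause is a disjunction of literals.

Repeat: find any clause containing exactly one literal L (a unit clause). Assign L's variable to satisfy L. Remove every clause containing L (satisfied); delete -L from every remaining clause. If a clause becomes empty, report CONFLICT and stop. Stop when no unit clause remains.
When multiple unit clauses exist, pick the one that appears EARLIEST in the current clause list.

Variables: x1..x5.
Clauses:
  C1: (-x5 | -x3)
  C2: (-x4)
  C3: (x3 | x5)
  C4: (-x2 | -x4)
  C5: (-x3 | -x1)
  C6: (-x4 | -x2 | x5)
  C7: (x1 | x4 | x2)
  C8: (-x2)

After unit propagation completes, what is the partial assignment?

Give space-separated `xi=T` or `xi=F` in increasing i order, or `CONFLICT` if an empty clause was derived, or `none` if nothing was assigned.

unit clause [-4] forces x4=F; simplify:
  drop 4 from [1, 4, 2] -> [1, 2]
  satisfied 3 clause(s); 5 remain; assigned so far: [4]
unit clause [-2] forces x2=F; simplify:
  drop 2 from [1, 2] -> [1]
  satisfied 1 clause(s); 4 remain; assigned so far: [2, 4]
unit clause [1] forces x1=T; simplify:
  drop -1 from [-3, -1] -> [-3]
  satisfied 1 clause(s); 3 remain; assigned so far: [1, 2, 4]
unit clause [-3] forces x3=F; simplify:
  drop 3 from [3, 5] -> [5]
  satisfied 2 clause(s); 1 remain; assigned so far: [1, 2, 3, 4]
unit clause [5] forces x5=T; simplify:
  satisfied 1 clause(s); 0 remain; assigned so far: [1, 2, 3, 4, 5]

Answer: x1=T x2=F x3=F x4=F x5=T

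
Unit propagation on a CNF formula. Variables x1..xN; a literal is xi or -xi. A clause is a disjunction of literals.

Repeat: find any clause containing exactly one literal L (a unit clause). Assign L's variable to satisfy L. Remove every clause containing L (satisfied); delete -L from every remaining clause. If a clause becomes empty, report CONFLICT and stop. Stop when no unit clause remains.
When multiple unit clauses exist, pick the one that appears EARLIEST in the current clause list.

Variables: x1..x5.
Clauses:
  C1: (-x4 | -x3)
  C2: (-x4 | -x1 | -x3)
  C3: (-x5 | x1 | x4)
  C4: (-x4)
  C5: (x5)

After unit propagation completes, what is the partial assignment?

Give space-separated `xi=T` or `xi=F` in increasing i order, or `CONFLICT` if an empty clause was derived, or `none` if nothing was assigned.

unit clause [-4] forces x4=F; simplify:
  drop 4 from [-5, 1, 4] -> [-5, 1]
  satisfied 3 clause(s); 2 remain; assigned so far: [4]
unit clause [5] forces x5=T; simplify:
  drop -5 from [-5, 1] -> [1]
  satisfied 1 clause(s); 1 remain; assigned so far: [4, 5]
unit clause [1] forces x1=T; simplify:
  satisfied 1 clause(s); 0 remain; assigned so far: [1, 4, 5]

Answer: x1=T x4=F x5=T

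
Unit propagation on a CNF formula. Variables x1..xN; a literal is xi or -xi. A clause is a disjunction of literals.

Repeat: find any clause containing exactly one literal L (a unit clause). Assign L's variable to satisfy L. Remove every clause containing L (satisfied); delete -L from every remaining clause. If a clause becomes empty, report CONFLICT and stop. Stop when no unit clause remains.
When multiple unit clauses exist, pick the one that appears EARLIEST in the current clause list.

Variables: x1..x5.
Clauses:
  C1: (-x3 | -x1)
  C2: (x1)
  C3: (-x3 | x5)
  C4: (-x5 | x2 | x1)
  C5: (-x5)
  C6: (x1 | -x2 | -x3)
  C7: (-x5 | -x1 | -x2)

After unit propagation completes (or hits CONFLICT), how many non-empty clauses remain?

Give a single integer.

Answer: 0

Derivation:
unit clause [1] forces x1=T; simplify:
  drop -1 from [-3, -1] -> [-3]
  drop -1 from [-5, -1, -2] -> [-5, -2]
  satisfied 3 clause(s); 4 remain; assigned so far: [1]
unit clause [-3] forces x3=F; simplify:
  satisfied 2 clause(s); 2 remain; assigned so far: [1, 3]
unit clause [-5] forces x5=F; simplify:
  satisfied 2 clause(s); 0 remain; assigned so far: [1, 3, 5]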